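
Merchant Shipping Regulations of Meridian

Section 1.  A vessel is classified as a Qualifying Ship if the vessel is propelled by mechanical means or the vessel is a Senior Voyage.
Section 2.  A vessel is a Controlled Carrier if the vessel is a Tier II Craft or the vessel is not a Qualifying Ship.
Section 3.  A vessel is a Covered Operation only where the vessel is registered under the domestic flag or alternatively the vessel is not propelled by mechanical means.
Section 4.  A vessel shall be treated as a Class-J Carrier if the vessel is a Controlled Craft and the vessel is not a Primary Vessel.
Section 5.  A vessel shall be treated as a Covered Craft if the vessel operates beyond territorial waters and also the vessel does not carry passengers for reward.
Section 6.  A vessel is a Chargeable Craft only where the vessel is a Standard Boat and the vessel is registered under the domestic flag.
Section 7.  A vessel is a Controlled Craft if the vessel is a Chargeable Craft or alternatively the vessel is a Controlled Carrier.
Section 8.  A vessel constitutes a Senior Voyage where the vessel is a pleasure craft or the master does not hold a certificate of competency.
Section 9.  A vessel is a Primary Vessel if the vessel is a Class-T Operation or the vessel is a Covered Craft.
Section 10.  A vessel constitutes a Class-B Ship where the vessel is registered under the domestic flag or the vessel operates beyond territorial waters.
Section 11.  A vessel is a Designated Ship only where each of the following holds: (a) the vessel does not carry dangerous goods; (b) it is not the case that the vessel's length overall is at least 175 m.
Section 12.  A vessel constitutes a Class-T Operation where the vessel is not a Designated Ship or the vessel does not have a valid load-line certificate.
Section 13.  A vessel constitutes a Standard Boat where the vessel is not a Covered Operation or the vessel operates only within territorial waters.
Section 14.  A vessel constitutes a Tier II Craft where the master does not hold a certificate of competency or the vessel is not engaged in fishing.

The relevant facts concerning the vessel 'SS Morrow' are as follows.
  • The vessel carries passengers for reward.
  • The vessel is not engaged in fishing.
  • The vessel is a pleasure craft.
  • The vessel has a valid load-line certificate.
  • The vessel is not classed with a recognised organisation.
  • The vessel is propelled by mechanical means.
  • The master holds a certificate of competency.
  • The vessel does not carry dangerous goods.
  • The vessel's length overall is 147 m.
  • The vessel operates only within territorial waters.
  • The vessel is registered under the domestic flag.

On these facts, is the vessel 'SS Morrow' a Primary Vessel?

section 11 — Designated Ship: [the vessel does not carry dangerous goods? yes] AND [vessel's length overall: 147 m ≥ 175 m? no, so negated condition yes] → satisfied.
section 12 — Class-T Operation: [not a Designated Ship (section 11)? no] OR [the vessel does not have a valid load-line certificate? no] → not satisfied.
section 5 — Covered Craft: [the vessel operates beyond territorial waters? no] AND [the vessel does not carry passengers for reward? no] → not satisfied.
section 9 — Primary Vessel: [Class-T Operation (section 12)? no] OR [Covered Craft (section 5)? no] → not satisfied.

No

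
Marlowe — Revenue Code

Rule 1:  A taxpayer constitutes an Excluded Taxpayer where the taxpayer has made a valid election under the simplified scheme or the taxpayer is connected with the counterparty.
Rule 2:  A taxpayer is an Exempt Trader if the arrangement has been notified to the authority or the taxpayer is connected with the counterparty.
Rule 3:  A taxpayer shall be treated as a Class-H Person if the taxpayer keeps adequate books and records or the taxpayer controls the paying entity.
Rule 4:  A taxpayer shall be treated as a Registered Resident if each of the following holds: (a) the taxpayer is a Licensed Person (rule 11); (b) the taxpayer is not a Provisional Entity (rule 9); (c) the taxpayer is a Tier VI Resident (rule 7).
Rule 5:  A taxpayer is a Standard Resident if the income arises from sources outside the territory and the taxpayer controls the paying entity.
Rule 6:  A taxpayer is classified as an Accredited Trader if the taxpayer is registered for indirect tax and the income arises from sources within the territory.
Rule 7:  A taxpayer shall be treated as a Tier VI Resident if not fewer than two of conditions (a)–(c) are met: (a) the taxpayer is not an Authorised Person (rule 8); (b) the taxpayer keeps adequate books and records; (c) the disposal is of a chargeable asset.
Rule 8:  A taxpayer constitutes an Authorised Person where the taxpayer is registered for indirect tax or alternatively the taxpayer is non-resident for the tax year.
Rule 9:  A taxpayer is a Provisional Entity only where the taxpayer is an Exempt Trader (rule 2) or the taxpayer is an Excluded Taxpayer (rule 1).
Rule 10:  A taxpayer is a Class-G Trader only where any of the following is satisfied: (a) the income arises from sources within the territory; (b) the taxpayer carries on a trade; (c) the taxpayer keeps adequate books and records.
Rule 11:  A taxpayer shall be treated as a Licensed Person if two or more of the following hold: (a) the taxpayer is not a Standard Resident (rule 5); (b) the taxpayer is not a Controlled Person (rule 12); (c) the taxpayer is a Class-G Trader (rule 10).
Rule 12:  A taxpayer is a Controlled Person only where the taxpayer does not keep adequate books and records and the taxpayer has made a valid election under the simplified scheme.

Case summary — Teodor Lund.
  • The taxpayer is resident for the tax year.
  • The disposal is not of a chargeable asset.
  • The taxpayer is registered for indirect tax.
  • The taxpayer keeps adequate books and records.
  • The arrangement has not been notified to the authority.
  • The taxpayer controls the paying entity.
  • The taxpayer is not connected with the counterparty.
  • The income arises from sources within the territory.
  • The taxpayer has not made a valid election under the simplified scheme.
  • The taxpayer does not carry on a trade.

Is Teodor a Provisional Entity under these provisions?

No

Under rule 2: the arrangement has been notified to the authority? no; or the taxpayer is connected with the counterparty? no. So the taxpayer is not an Exempt Trader.
Under rule 1: the taxpayer has made a valid election under the simplified scheme? no; or the taxpayer is connected with the counterparty? no. So the taxpayer is not an Excluded Taxpayer.
Under rule 9: Exempt Trader (rule 2)? no; or Excluded Taxpayer (rule 1)? no. So the taxpayer is not a Provisional Entity.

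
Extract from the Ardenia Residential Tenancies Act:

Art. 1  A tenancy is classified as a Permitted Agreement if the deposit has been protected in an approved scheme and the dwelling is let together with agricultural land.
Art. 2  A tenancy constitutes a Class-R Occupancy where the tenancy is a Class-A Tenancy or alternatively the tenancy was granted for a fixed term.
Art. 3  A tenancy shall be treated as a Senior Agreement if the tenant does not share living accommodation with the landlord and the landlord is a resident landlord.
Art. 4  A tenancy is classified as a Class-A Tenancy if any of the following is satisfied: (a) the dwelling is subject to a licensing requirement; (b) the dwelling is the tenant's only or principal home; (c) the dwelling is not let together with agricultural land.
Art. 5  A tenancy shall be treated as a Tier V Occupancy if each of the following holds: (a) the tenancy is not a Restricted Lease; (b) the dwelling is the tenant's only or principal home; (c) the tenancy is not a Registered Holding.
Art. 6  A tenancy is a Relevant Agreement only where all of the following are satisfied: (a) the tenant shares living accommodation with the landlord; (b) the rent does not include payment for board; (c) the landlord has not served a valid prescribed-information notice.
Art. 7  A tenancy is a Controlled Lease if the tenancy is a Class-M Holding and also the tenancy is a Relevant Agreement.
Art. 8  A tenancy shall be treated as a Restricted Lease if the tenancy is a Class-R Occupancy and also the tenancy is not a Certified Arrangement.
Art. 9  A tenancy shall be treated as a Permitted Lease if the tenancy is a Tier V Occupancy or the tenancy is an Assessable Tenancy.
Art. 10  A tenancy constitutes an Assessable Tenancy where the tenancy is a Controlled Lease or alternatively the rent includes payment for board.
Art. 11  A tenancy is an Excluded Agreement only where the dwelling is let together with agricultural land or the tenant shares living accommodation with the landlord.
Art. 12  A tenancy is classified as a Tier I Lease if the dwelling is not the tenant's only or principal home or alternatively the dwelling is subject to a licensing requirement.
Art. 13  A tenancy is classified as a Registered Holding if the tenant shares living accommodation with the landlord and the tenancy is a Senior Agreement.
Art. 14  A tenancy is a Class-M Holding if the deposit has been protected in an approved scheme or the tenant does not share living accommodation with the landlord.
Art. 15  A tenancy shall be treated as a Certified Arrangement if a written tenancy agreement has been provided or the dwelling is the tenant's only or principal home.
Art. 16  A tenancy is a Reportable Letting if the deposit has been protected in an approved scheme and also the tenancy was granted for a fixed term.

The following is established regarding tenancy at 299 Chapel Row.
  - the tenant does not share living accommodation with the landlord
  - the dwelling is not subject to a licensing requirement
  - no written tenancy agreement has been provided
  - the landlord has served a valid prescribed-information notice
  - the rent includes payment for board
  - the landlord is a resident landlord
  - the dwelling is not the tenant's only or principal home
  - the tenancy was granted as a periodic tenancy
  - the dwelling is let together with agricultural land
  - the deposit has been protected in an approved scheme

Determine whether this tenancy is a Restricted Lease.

Under article 4: the dwelling is subject to a licensing requirement? no; or the dwelling is the tenant's only or principal home? no; or the dwelling is not let together with agricultural land? no. So the tenancy is not a Class-A Tenancy.
Under article 2: Class-A Tenancy (article 4)? no; or the tenancy was granted for a fixed term? no. So the tenancy is not a Class-R Occupancy.
Under article 15: a written tenancy agreement has been provided? no; or the dwelling is the tenant's only or principal home? no. So the tenancy is not a Certified Arrangement.
Under article 8: Class-R Occupancy (article 2)? no; and not a Certified Arrangement (article 15)? yes. So the tenancy is not a Restricted Lease.

No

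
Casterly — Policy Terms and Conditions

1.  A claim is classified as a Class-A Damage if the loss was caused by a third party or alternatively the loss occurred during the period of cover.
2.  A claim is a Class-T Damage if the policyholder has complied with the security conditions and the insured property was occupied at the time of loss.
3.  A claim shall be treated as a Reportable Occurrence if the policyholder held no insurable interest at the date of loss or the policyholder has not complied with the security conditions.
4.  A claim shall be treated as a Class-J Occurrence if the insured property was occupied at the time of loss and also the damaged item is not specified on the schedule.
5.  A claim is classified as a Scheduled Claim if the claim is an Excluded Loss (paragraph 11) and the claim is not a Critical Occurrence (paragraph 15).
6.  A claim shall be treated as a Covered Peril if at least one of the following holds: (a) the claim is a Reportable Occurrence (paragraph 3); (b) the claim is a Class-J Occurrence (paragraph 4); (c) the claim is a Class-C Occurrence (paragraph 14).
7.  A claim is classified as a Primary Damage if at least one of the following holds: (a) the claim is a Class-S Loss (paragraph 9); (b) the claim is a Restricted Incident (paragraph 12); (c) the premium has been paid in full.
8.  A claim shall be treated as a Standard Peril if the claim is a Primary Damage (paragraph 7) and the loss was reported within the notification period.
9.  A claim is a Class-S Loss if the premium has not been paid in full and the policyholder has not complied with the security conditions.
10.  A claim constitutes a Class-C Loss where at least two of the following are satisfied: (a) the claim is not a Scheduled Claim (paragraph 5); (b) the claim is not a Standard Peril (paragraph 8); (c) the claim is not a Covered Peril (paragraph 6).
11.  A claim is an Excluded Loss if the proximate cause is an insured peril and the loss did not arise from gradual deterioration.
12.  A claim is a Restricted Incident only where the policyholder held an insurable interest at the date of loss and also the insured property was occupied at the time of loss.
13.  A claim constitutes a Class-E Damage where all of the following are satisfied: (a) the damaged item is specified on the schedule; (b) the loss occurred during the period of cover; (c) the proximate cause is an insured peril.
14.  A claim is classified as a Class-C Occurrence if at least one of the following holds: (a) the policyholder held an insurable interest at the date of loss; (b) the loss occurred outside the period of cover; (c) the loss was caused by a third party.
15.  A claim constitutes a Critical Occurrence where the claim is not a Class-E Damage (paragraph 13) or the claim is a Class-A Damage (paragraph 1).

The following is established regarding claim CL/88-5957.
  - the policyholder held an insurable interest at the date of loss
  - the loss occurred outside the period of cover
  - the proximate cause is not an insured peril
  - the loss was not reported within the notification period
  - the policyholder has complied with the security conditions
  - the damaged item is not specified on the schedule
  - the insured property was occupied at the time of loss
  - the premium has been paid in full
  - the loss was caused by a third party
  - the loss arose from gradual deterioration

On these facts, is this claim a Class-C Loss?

Yes

paragraph 11 — Excluded Loss: [the proximate cause is an insured peril? no] AND [the loss did not arise from gradual deterioration? no] → not satisfied.
paragraph 13 — Class-E Damage: [the damaged item is specified on the schedule? no] AND [the loss occurred during the period of cover? no] AND [the proximate cause is an insured peril? no] → not satisfied.
paragraph 1 — Class-A Damage: [the loss was caused by a third party? yes] OR [the loss occurred during the period of cover? no] → satisfied.
paragraph 15 — Critical Occurrence: [not a Class-E Damage (paragraph 13)? yes] OR [Class-A Damage (paragraph 1)? yes] → satisfied.
paragraph 5 — Scheduled Claim: [Excluded Loss (paragraph 11)? no] AND [not a Critical Occurrence (paragraph 15)? no] → not satisfied.
paragraph 9 — Class-S Loss: [the premium has not been paid in full? no] AND [the policyholder has not complied with the security conditions? no] → not satisfied.
paragraph 12 — Restricted Incident: [the policyholder held an insurable interest at the date of loss? yes] AND [the insured property was occupied at the time of loss? yes] → satisfied.
paragraph 7 — Primary Damage: [Class-S Loss (paragraph 9)? no] OR [Restricted Incident (paragraph 12)? yes] OR [the premium has been paid in full? yes] → satisfied.
paragraph 8 — Standard Peril: [Primary Damage (paragraph 7)? yes] AND [the loss was reported within the notification period? no] → not satisfied.
paragraph 3 — Reportable Occurrence: [the policyholder held no insurable interest at the date of loss? no] OR [the policyholder has not complied with the security conditions? no] → not satisfied.
paragraph 4 — Class-J Occurrence: [the insured property was occupied at the time of loss? yes] AND [the damaged item is not specified on the schedule? yes] → satisfied.
paragraph 14 — Class-C Occurrence: [the policyholder held an insurable interest at the date of loss? yes] OR [the loss occurred outside the period of cover? yes] OR [the loss was caused by a third party? yes] → satisfied.
paragraph 6 — Covered Peril: [Reportable Occurrence (paragraph 3)? no] OR [Class-J Occurrence (paragraph 4)? yes] OR [Class-C Occurrence (paragraph 14)? yes] → satisfied.
paragraph 10 — Class-C Loss: not a Scheduled Claim (paragraph 5)? yes; not a Standard Peril (paragraph 8)? yes; not a Covered Peril (paragraph 6)? no — 2 of 3 hold (need ≥2) → satisfied.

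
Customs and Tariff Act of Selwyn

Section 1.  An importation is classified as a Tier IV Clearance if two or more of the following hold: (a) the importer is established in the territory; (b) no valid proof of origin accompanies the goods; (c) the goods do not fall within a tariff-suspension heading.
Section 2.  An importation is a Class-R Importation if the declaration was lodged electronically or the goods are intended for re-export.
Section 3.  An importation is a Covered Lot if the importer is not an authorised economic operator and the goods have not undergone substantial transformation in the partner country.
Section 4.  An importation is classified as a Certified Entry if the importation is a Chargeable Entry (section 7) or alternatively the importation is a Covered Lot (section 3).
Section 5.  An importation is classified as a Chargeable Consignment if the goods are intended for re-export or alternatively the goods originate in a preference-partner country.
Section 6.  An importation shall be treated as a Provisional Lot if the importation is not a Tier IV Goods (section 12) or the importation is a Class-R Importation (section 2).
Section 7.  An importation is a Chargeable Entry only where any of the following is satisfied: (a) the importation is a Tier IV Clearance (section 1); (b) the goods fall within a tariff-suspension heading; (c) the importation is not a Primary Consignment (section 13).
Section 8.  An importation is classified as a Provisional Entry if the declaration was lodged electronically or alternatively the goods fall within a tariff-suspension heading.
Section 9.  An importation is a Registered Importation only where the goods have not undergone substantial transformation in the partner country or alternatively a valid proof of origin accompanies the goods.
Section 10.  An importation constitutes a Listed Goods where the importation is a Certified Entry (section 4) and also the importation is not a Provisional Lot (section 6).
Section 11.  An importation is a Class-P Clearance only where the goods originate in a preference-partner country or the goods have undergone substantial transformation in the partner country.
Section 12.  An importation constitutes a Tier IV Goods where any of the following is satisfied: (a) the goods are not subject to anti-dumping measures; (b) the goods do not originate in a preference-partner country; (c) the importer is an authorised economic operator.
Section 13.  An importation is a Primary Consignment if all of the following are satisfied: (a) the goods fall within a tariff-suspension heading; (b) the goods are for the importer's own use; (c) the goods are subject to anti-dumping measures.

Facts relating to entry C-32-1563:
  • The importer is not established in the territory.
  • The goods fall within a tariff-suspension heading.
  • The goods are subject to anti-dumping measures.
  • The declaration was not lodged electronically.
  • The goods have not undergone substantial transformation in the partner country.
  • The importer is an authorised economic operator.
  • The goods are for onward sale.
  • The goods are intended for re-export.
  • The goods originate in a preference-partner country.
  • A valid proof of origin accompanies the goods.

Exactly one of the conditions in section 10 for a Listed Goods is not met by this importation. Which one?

Provisional Lot

section 1 — Tier IV Clearance: the importer is established in the territory? no; no valid proof of origin accompanies the goods? no; the goods do not fall within a tariff-suspension heading? no — 0 of 3 hold (need ≥2) → not satisfied.
section 13 — Primary Consignment: [the goods fall within a tariff-suspension heading? yes] AND [the goods are for the importer's own use? no] AND [the goods are subject to anti-dumping measures? yes] → not satisfied.
section 7 — Chargeable Entry: [Tier IV Clearance (section 1)? no] OR [the goods fall within a tariff-suspension heading? yes] OR [not a Primary Consignment (section 13)? yes] → satisfied.
section 3 — Covered Lot: [the importer is not an authorised economic operator? no] AND [the goods have not undergone substantial transformation in the partner country? yes] → not satisfied.
section 4 — Certified Entry: [Chargeable Entry (section 7)? yes] OR [Covered Lot (section 3)? no] → satisfied.
section 12 — Tier IV Goods: [the goods are not subject to anti-dumping measures? no] OR [the goods do not originate in a preference-partner country? no] OR [the importer is an authorised economic operator? yes] → satisfied.
section 2 — Class-R Importation: [the declaration was lodged electronically? no] OR [the goods are intended for re-export? yes] → satisfied.
section 6 — Provisional Lot: [not a Tier IV Goods (section 12)? no] OR [Class-R Importation (section 2)? yes] → satisfied.
section 10 — Listed Goods: [Certified Entry (section 4)? yes] AND [not a Provisional Lot (section 6)? no] → not satisfied.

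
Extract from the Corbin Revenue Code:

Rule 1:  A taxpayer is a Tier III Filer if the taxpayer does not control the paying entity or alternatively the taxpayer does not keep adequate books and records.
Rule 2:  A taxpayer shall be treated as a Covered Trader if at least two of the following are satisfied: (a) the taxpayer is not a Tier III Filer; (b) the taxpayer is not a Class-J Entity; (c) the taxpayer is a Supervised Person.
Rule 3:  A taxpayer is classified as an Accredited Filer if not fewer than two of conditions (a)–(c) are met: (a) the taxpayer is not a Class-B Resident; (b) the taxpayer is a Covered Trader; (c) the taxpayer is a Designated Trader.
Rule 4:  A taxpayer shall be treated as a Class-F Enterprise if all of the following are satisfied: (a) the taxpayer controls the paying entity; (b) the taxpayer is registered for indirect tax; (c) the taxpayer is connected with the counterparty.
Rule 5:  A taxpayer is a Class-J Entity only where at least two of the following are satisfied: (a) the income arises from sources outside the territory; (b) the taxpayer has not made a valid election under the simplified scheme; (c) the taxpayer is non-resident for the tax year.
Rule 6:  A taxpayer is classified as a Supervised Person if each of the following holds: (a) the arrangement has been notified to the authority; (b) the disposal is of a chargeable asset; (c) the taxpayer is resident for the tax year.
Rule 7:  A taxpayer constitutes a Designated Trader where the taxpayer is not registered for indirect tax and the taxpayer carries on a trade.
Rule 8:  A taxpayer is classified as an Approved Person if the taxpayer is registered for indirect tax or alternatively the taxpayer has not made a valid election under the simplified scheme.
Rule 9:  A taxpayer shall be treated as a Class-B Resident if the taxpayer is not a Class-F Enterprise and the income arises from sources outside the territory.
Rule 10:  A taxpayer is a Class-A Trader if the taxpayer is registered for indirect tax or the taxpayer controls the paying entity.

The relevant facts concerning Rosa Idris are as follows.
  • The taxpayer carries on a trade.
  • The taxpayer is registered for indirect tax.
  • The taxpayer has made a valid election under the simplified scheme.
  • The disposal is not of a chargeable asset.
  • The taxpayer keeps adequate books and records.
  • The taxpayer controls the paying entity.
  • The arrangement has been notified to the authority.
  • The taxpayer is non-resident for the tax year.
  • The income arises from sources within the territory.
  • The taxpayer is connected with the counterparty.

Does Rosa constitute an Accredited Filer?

Yes

Under rule 4: the taxpayer controls the paying entity? yes; and the taxpayer is registered for indirect tax? yes; and the taxpayer is connected with the counterparty? yes. So the taxpayer is a Class-F Enterprise.
Under rule 9: not a Class-F Enterprise (rule 4)? no; and the income arises from sources outside the territory? no. So the taxpayer is not a Class-B Resident.
Under rule 1: the taxpayer does not control the paying entity? no; or the taxpayer does not keep adequate books and records? no. So the taxpayer is not a Tier III Filer.
Under rule 5: the income arises from sources outside the territory? no; the taxpayer has not made a valid election under the simplified scheme? no; the taxpayer is non-resident for the tax year? yes — 1 of 3 hold (need ≥2) → not satisfied.
Under rule 6: the arrangement has been notified to the authority? yes; and the disposal is of a chargeable asset? no; and the taxpayer is resident for the tax year? no. So the taxpayer is not a Supervised Person.
Under rule 2: not a Tier III Filer (rule 1)? yes; not a Class-J Entity (rule 5)? yes; Supervised Person (rule 6)? no — 2 of 3 hold (need ≥2) → satisfied.
Under rule 7: the taxpayer is not registered for indirect tax? no; and the taxpayer carries on a trade? yes. So the taxpayer is not a Designated Trader.
Under rule 3: not a Class-B Resident (rule 9)? yes; Covered Trader (rule 2)? yes; Designated Trader (rule 7)? no — 2 of 3 hold (need ≥2) → satisfied.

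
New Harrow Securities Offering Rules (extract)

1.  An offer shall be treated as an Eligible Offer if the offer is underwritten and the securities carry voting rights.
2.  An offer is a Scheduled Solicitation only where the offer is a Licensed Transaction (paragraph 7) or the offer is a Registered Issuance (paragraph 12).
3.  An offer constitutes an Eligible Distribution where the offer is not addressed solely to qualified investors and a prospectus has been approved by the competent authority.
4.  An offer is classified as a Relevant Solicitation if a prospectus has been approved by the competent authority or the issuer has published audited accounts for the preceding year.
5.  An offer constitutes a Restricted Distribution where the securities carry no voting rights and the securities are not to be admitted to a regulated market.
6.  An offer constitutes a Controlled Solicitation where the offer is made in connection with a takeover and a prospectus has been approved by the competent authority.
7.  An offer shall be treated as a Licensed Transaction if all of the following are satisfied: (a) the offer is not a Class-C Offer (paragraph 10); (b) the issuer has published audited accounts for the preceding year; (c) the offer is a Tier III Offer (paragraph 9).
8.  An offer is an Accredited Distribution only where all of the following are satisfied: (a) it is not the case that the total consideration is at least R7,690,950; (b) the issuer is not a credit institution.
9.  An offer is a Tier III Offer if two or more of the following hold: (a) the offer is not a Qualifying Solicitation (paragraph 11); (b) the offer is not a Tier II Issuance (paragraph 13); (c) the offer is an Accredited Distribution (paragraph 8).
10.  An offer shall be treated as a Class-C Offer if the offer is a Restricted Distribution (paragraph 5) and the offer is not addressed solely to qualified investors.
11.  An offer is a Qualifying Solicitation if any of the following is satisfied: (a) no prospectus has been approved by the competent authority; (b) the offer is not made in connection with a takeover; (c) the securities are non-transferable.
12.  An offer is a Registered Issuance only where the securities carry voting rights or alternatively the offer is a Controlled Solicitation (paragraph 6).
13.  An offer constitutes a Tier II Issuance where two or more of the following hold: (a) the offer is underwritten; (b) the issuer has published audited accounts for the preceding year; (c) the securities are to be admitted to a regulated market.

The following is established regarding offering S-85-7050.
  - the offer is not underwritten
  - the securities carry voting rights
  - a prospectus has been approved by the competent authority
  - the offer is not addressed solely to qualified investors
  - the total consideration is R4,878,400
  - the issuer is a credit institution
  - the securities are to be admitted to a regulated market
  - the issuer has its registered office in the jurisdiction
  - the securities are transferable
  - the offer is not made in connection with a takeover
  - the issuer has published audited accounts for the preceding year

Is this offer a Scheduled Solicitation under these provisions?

Under paragraph 5: the securities carry no voting rights? no; and the securities are not to be admitted to a regulated market? no. So the offer is not a Restricted Distribution.
Under paragraph 10: Restricted Distribution (paragraph 5)? no; and the offer is not addressed solely to qualified investors? yes. So the offer is not a Class-C Offer.
Under paragraph 11: no prospectus has been approved by the competent authority? no; or the offer is not made in connection with a takeover? yes; or the securities are non-transferable? no. So the offer is a Qualifying Solicitation.
Under paragraph 13: the offer is underwritten? no; the issuer has published audited accounts for the preceding year? yes; the securities are to be admitted to a regulated market? yes — 2 of 3 hold (need ≥2) → satisfied.
Under paragraph 8: total consideration: R4,878,400 ≥ R7,690,950? no, so negated condition yes; and the issuer is not a credit institution? no. So the offer is not an Accredited Distribution.
Under paragraph 9: not a Qualifying Solicitation (paragraph 11)? no; not a Tier II Issuance (paragraph 13)? no; Accredited Distribution (paragraph 8)? no — 0 of 3 hold (need ≥2) → not satisfied.
Under paragraph 7: not a Class-C Offer (paragraph 10)? yes; and the issuer has published audited accounts for the preceding year? yes; and Tier III Offer (paragraph 9)? no. So the offer is not a Licensed Transaction.
Under paragraph 6: the offer is made in connection with a takeover? no; and a prospectus has been approved by the competent authority? yes. So the offer is not a Controlled Solicitation.
Under paragraph 12: the securities carry voting rights? yes; or Controlled Solicitation (paragraph 6)? no. So the offer is a Registered Issuance.
Under paragraph 2: Licensed Transaction (paragraph 7)? no; or Registered Issuance (paragraph 12)? yes. So the offer is a Scheduled Solicitation.

Yes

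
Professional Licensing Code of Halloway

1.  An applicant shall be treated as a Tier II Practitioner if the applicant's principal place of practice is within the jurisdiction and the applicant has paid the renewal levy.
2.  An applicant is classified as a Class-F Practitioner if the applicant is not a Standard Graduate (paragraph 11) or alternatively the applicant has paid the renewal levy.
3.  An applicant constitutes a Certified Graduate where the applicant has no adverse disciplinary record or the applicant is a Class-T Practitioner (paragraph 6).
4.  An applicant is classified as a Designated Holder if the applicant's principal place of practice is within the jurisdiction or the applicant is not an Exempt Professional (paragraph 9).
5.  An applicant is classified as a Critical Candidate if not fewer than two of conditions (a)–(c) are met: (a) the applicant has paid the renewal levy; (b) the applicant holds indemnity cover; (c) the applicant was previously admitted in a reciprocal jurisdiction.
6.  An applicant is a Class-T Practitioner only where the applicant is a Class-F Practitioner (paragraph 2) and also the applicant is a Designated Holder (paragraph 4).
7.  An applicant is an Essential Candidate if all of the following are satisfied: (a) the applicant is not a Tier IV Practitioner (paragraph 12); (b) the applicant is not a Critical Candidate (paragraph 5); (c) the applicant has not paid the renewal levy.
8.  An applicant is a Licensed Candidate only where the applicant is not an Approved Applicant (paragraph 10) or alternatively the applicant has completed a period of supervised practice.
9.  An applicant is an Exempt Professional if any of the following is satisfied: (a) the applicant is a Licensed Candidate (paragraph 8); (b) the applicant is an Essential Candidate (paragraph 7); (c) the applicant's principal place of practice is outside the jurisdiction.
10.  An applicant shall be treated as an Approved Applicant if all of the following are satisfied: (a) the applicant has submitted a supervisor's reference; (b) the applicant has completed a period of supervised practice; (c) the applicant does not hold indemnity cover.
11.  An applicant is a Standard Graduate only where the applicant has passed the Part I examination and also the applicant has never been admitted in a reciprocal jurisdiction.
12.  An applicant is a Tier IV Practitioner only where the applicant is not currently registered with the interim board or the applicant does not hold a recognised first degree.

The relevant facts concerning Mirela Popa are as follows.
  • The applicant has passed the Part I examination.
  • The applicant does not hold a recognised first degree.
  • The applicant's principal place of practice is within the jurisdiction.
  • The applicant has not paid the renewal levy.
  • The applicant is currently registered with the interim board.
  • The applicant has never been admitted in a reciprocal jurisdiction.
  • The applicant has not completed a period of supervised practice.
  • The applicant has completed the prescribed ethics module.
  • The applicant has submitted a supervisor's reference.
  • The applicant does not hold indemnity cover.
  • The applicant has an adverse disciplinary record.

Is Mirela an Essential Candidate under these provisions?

No

paragraph 12 — Tier IV Practitioner: [the applicant is not currently registered with the interim board? no] OR [the applicant does not hold a recognised first degree? yes] → satisfied.
paragraph 5 — Critical Candidate: the applicant has paid the renewal levy? no; the applicant holds indemnity cover? no; the applicant was previously admitted in a reciprocal jurisdiction? no — 0 of 3 hold (need ≥2) → not satisfied.
paragraph 7 — Essential Candidate: [not a Tier IV Practitioner (paragraph 12)? no] AND [not a Critical Candidate (paragraph 5)? yes] AND [the applicant has not paid the renewal levy? yes] → not satisfied.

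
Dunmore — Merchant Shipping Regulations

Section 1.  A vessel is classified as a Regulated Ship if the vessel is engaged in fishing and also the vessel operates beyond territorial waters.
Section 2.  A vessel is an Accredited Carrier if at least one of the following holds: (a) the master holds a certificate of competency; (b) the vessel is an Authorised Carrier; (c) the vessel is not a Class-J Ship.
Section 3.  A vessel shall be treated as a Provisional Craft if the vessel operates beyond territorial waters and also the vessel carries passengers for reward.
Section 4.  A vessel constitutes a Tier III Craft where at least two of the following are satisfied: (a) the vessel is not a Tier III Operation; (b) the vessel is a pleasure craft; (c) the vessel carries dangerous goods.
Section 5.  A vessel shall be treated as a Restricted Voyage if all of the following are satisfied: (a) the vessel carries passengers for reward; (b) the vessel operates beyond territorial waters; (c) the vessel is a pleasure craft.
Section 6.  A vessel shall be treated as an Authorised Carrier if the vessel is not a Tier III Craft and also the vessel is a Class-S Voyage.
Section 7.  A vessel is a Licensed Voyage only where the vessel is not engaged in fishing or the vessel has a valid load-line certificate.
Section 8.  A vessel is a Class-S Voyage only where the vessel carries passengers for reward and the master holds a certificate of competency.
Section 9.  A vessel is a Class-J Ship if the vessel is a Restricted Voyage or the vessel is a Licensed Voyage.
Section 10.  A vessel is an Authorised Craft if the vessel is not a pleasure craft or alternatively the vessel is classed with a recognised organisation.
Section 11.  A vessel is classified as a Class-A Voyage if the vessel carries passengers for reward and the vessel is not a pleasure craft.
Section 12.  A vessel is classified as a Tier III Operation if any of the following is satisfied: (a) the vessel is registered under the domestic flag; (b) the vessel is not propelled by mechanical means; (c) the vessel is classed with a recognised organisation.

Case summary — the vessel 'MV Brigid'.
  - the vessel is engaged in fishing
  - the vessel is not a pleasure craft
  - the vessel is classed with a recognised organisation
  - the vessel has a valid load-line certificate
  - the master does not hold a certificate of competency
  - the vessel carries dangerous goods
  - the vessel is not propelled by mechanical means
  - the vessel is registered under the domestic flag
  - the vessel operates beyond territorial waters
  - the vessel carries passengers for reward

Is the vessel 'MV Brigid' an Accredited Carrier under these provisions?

No

section 12 — Tier III Operation: [the vessel is registered under the domestic flag? yes] OR [the vessel is not propelled by mechanical means? yes] OR [the vessel is classed with a recognised organisation? yes] → satisfied.
section 4 — Tier III Craft: not a Tier III Operation (section 12)? no; the vessel is a pleasure craft? no; the vessel carries dangerous goods? yes — 1 of 3 hold (need ≥2) → not satisfied.
section 8 — Class-S Voyage: [the vessel carries passengers for reward? yes] AND [the master holds a certificate of competency? no] → not satisfied.
section 6 — Authorised Carrier: [not a Tier III Craft (section 4)? yes] AND [Class-S Voyage (section 8)? no] → not satisfied.
section 5 — Restricted Voyage: [the vessel carries passengers for reward? yes] AND [the vessel operates beyond territorial waters? yes] AND [the vessel is a pleasure craft? no] → not satisfied.
section 7 — Licensed Voyage: [the vessel is not engaged in fishing? no] OR [the vessel has a valid load-line certificate? yes] → satisfied.
section 9 — Class-J Ship: [Restricted Voyage (section 5)? no] OR [Licensed Voyage (section 7)? yes] → satisfied.
section 2 — Accredited Carrier: [the master holds a certificate of competency? no] OR [Authorised Carrier (section 6)? no] OR [not a Class-J Ship (section 9)? no] → not satisfied.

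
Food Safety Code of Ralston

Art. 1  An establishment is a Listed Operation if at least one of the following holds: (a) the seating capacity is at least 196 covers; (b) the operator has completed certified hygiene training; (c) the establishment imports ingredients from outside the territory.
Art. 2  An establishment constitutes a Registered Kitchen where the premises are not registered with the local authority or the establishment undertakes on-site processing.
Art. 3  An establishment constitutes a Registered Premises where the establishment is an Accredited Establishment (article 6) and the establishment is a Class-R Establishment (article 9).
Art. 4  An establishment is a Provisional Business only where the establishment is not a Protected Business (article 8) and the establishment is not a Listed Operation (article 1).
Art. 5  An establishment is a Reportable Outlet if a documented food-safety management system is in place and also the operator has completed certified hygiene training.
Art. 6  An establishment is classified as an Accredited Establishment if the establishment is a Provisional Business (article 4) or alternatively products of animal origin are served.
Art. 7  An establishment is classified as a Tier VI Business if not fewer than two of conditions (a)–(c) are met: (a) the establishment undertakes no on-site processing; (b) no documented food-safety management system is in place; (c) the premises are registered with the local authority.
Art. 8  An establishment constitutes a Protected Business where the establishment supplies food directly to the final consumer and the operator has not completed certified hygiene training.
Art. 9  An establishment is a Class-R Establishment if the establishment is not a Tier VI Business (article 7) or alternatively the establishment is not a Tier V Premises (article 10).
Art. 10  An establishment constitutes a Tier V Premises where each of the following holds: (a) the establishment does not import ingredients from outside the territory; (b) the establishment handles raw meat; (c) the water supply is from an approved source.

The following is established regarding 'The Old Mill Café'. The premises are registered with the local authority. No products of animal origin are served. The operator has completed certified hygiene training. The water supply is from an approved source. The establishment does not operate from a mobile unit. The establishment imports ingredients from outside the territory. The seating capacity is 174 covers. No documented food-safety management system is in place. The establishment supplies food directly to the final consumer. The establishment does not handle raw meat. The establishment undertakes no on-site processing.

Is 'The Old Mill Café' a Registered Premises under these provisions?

article 8 — Protected Business: [the establishment supplies food directly to the final consumer? yes] AND [the operator has not completed certified hygiene training? no] → not satisfied.
article 1 — Listed Operation: [seating capacity: 174 covers ≥ 196 covers? no] OR [the operator has completed certified hygiene training? yes] OR [the establishment imports ingredients from outside the territory? yes] → satisfied.
article 4 — Provisional Business: [not a Protected Business (article 8)? yes] AND [not a Listed Operation (article 1)? no] → not satisfied.
article 6 — Accredited Establishment: [Provisional Business (article 4)? no] OR [products of animal origin are served? no] → not satisfied.
article 7 — Tier VI Business: the establishment undertakes no on-site processing? yes; no documented food-safety management system is in place? yes; the premises are registered with the local authority? yes — 3 of 3 hold (need ≥2) → satisfied.
article 10 — Tier V Premises: [the establishment does not import ingredients from outside the territory? no] AND [the establishment handles raw meat? no] AND [the water supply is from an approved source? yes] → not satisfied.
article 9 — Class-R Establishment: [not a Tier VI Business (article 7)? no] OR [not a Tier V Premises (article 10)? yes] → satisfied.
article 3 — Registered Premises: [Accredited Establishment (article 6)? no] AND [Class-R Establishment (article 9)? yes] → not satisfied.

No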